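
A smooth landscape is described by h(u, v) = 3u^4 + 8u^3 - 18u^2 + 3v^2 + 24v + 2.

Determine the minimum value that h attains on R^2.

-181

h(u,v) separates as P(u) + Q(v) + 2, so its minimum is min P + min Q + 2.
P'(u) = 12u(u - 1)(u + 3) vanishes at u ∈ {-3, 0, 1}; Q'(v) = 6v + 24 vanishes at v ∈ {-4}.
Local minima of P (where P''>0): P(-3)=-135, P(1)=-7. Local minima of Q: Q(-4)=-48.
So the global minimum of h is P(-3) + Q(-4) + 2 = -135 − 48 + 2 = -181, attained at (-3, -4).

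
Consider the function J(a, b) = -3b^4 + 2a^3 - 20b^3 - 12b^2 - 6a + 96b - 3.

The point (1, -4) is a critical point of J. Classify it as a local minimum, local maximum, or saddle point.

The mixed partial ∂²J/∂a∂b is 0, so the Hessian at any point is diag(J_aa, J_bb) = diag(12a, -12(3b^2 + 10b + 2)).
At (1, -4): H = diag(12, -120).
The eigenvalues have opposite signs, so H is indefinite: a saddle point.

saddle point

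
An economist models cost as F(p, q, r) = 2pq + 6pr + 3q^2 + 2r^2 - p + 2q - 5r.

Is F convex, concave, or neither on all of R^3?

neither

F is quadratic, so its Hessian is the constant matrix H = [[0, 2, 6], [2, 6, 0], [6, 0, 4]].
Leading principal minors: 0, -4, -232.
Neither pattern holds ⇒ H is indefinite ⇒ neither convex nor concave.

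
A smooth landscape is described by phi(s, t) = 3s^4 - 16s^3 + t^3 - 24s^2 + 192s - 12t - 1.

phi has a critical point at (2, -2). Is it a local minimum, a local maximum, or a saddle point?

The mixed partial ∂²phi/∂s∂t is 0, so the Hessian at any point is diag(phi_ss, phi_tt) = diag(12(3s^2 - 8s - 4), 6t).
At (2, -2): H = diag(-96, -12).
Both eigenvalues are negative, so H is negative definite: a local maximum.

local maximum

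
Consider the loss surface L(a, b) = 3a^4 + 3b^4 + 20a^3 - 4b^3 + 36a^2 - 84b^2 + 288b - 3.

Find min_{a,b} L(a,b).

-1475

L(a,b) separates as P(a) + Q(b) − 3, so its minimum is min P + min Q − 3.
P'(a) = 12a(a + 2)(a + 3) vanishes at a ∈ {-3, -2, 0}; Q'(b) = 12(b - 3)(b - 2)(b + 4) vanishes at b ∈ {-4, 2, 3}.
Local minima of P (where P''>0): P(-3)=27, P(0)=0. Local minima of Q: Q(-4)=-1472, Q(3)=243.
So the global minimum of L is P(0) + Q(-4) − 3 = 0 − 1472 − 3 = -1475, attained at (0, -4).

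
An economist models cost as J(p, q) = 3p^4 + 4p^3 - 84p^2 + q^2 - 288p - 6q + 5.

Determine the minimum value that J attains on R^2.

J(p,q) separates as A(p) + B(q) + 5, so its minimum is min A + min B + 5.
A'(p) = 12(p - 4)(p + 2)(p + 3) vanishes at p ∈ {-3, -2, 4}; B'(q) = 2q - 6 vanishes at q ∈ {3}.
Local minima of A (where A''>0): A(-3)=243, A(4)=-1472. Local minima of B: B(3)=-9.
So the global minimum of J is A(4) + B(3) + 5 = -1472 − 9 + 5 = -1476, attained at (4, 3).

-1476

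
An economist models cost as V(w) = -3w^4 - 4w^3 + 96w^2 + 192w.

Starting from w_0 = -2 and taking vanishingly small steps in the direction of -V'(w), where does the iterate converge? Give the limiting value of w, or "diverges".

-1

V'(w) = -12(w - 4)(w + 1)(w + 4), so V'(-2) = -144.
Gradient descent moves in the -V' direction, i.e. w is increasing.
The nearest critical point in that direction is w = -1, where V'' = 180 > 0 (a local minimum). The iterate converges there.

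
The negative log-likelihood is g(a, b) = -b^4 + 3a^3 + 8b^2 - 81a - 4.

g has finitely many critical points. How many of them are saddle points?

3

g separates as a function of a plus a function of b, so ∇g=0 decouples.
∂g/∂a = 9(a - 3)(a + 3) = 0 at a ∈ {-3, 3}; ∂g/∂b = -4b(b - 2)(b + 2) = 0 at b ∈ {-2, 0, 2}.
The Hessian is diagonal: diag(g_aa, g_bb). Second derivatives: g_aa(-3)=-54, g_aa(3)=54; g_bb(-2)=-32, g_bb(0)=16, g_bb(2)=-32.
Saddle points occur where the two diagonal entries have opposite signs: (-3, 0), (3, -2), (3, 2). Count: 3.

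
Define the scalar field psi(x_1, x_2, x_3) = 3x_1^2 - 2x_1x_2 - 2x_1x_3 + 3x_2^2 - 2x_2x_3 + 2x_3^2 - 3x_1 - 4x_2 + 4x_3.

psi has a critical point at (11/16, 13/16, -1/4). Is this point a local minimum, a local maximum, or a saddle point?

local minimum

The Hessian is constant: H = [[6, -2, -2], [-2, 6, -2], [-2, -2, 4]].
Leading principal minors: Δ₁ = 6, Δ₂ = 32, Δ₃ = 64.
All leading minors are positive, so H is positive definite: a local minimum.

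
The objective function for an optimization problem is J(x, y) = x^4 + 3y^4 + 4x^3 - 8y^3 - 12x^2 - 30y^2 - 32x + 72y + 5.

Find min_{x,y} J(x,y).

-211

J(x,y) separates as P(x) + Q(y) + 5, so its minimum is min P + min Q + 5.
P'(x) = 4(x - 2)(x + 1)(x + 4) vanishes at x ∈ {-4, -1, 2}; Q'(y) = 12(y - 3)(y - 1)(y + 2) vanishes at y ∈ {-2, 1, 3}.
Local minima of P (where P''>0): P(-4)=-64, P(2)=-64. Local minima of Q: Q(-2)=-152, Q(3)=-27.
So the global minimum of J is P(-4) + Q(-2) + 5 = -64 − 152 + 5 = -211, attained at (-4, -2).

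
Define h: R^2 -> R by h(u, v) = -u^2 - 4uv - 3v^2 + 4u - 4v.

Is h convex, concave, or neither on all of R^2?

neither

h is quadratic, so its Hessian is the constant matrix H = [[-2, -4], [-4, -6]].
det(H) = -4, tr(H) = -8.
det(H) < 0, so H is indefinite: neither convex nor concave.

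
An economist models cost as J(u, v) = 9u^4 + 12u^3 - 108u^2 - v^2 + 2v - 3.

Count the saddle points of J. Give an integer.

2

J separates as a function of u plus a function of v, so ∇J=0 decouples.
∂J/∂u = 36u(u - 2)(u + 3) = 0 at u ∈ {-3, 0, 2}; ∂J/∂v = -2(v - 1) = 0 at v ∈ {1}.
The Hessian is diagonal: diag(J_uu, J_vv). Second derivatives: J_uu(-3)=540, J_uu(0)=-216, J_uu(2)=360; J_vv(1)=-2.
Saddle points occur where the two diagonal entries have opposite signs: (-3, 1), (2, 1). Count: 2.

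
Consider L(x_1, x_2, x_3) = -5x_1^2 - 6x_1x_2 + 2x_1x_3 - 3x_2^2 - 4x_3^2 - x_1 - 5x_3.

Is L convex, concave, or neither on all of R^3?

concave

L is quadratic, so its Hessian is the constant matrix H = [[-10, -6, 2], [-6, -6, 0], [2, 0, -8]].
Leading principal minors: -10, 24, -168.
Signs alternate −, +, − ⇒ H ≺ 0 ⇒ concave.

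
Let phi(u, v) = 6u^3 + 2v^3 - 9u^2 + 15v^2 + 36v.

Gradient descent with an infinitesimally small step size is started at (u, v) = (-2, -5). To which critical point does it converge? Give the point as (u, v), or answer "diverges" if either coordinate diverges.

diverges

phi is separable, so gradient descent decouples: u follows -∂phi/∂u, v follows -∂phi/∂v.
∂phi/∂u = 18u(u - 1); at u=-2 this is 108, so u decreases.
∂phi/∂v = 6(v + 2)(v + 3); at v=-5 this is 36, so v decreases.
The u-coordinate has no critical point in that direction and runs off to infinity.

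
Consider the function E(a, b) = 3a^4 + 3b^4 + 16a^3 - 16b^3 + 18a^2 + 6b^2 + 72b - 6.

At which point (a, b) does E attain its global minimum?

E(a,b) separates as P(a) + Q(b) − 6, so its minimum is min P + min Q − 6.
P'(a) = 12a(a + 1)(a + 3) vanishes at a ∈ {-3, -1, 0}; Q'(b) = 12(b - 3)(b - 2)(b + 1) vanishes at b ∈ {-1, 2, 3}.
Local minima of P (where P''>0): P(-3)=-27, P(0)=0. Local minima of Q: Q(-1)=-47, Q(3)=81.
So the global minimum of E is P(-3) + Q(-1) − 6 = -27 − 47 − 6 = -80, attained at (-3, -1).

(-3, -1)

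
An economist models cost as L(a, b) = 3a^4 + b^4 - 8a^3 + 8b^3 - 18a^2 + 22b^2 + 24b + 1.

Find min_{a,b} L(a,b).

L(a,b) separates as P(a) + Q(b) + 1, so its minimum is min P + min Q + 1.
P'(a) = 12a(a - 3)(a + 1) vanishes at a ∈ {-1, 0, 3}; Q'(b) = 4(b + 1)(b + 2)(b + 3) vanishes at b ∈ {-3, -2, -1}.
Local minima of P (where P''>0): P(-1)=-7, P(3)=-135. Local minima of Q: Q(-3)=-9, Q(-1)=-9.
So the global minimum of L is P(3) + Q(-3) + 1 = -135 − 9 + 1 = -143, attained at (3, -3).

-143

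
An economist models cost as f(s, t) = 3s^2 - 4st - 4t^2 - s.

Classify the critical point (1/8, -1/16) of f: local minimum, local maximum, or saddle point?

The Hessian of f is constant: H = [[6, -4], [-4, -8]].
det(H) = 6·(-8) − (-4)² = -64.
Since det(H) < 0, H is indefinite and the critical point is a saddle point.

saddle point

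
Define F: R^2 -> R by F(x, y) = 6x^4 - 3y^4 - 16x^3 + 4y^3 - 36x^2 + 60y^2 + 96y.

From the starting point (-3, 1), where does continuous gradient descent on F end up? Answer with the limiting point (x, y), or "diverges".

F is separable, so gradient descent decouples: x follows -∂F/∂x, y follows -∂F/∂y.
∂F/∂x = 24x(x - 3)(x + 1); at x=-3 this is -864, so x increases.
∂F/∂y = -12(y - 4)(y + 1)(y + 2); at y=1 this is 216, so y decreases.
x converges to its nearest critical value -1 (a local min of the x-part); y converges to -1. The iterate converges to (-1, -1).

(-1, -1)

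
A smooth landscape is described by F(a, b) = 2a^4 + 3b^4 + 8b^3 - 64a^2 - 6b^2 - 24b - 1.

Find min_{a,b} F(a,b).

-532

F(a,b) separates as P(a) + Q(b) − 1, so its minimum is min P + min Q − 1.
P'(a) = 8a(a - 4)(a + 4) vanishes at a ∈ {-4, 0, 4}; Q'(b) = 12(b - 1)(b + 1)(b + 2) vanishes at b ∈ {-2, -1, 1}.
Local minima of P (where P''>0): P(-4)=-512, P(4)=-512. Local minima of Q: Q(-2)=8, Q(1)=-19.
So the global minimum of F is P(-4) + Q(1) − 1 = -512 − 19 − 1 = -532, attained at (-4, 1).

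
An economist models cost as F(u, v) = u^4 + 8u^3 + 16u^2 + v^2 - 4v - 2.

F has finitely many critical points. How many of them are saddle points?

1

F separates as a function of u plus a function of v, so ∇F=0 decouples.
∂F/∂u = 4u(u + 2)(u + 4) = 0 at u ∈ {-4, -2, 0}; ∂F/∂v = 2(v - 2) = 0 at v ∈ {2}.
The Hessian is diagonal: diag(F_uu, F_vv). Second derivatives: F_uu(-4)=32, F_uu(-2)=-16, F_uu(0)=32; F_vv(2)=2.
Saddle points occur where the two diagonal entries have opposite signs: (-2, 2). Count: 1.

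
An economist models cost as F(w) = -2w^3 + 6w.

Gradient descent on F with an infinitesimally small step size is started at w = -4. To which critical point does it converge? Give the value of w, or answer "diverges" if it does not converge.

-1

F'(w) = -6(w - 1)(w + 1), so F'(-4) = -90.
Gradient descent moves in the -F' direction, i.e. w is increasing.
The nearest critical point in that direction is w = -1, where F'' = 12 > 0 (a local minimum). The iterate converges there.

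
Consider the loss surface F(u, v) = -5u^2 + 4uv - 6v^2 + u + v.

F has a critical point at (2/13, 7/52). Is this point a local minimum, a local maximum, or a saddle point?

local maximum

The Hessian of F is constant: H = [[-10, 4], [4, -12]].
det(H) = (-10)·(-12) − 4² = 104.
det(H) > 0 and tr(H) = -22 < 0, so H is negative definite and the point is a local maximum.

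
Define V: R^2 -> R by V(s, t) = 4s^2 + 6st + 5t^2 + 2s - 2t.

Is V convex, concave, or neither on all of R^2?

V is quadratic, so its Hessian is the constant matrix H = [[8, 6], [6, 10]].
det(H) = 44, tr(H) = 18.
det(H) > 0 and tr(H) > 0, so H is positive definite everywhere: convex.

convex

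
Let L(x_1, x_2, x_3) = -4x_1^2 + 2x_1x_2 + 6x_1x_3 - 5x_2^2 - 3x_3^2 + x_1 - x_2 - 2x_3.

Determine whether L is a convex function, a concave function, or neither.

concave

L is quadratic, so its Hessian is the constant matrix H = [[-8, 2, 6], [2, -10, 0], [6, 0, -6]].
Leading principal minors: -8, 76, -96.
Signs alternate −, +, − ⇒ H ≺ 0 ⇒ concave.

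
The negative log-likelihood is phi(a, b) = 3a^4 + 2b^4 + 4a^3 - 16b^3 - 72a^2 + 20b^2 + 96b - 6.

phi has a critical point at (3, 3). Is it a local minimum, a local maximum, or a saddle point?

saddle point

The mixed partial ∂²phi/∂a∂b is 0, so the Hessian at any point is diag(phi_aa, phi_bb) = diag(12(3a^2 + 2a - 12), 8(3b^2 - 12b + 5)).
At (3, 3): H = diag(252, -32).
The eigenvalues have opposite signs, so H is indefinite: a saddle point.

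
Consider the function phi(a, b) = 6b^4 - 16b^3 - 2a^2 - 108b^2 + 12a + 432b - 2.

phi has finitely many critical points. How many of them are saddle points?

2

phi separates as a function of a plus a function of b, so ∇phi=0 decouples.
∂phi/∂a = -4(a - 3) = 0 at a ∈ {3}; ∂phi/∂b = 24(b - 3)(b - 2)(b + 3) = 0 at b ∈ {-3, 2, 3}.
The Hessian is diagonal: diag(phi_aa, phi_bb). Second derivatives: phi_aa(3)=-4; phi_bb(-3)=720, phi_bb(2)=-120, phi_bb(3)=144.
Saddle points occur where the two diagonal entries have opposite signs: (3, -3), (3, 3). Count: 2.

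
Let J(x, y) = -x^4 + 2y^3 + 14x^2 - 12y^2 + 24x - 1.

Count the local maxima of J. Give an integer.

J separates as a function of x plus a function of y, so ∇J=0 decouples.
∂J/∂x = -4(x - 3)(x + 1)(x + 2) = 0 at x ∈ {-2, -1, 3}; ∂J/∂y = 6y(y - 4) = 0 at y ∈ {0, 4}.
The Hessian is diagonal: diag(J_xx, J_yy). Second derivatives: J_xx(-2)=-20, J_xx(-1)=16, J_xx(3)=-80; J_yy(0)=-24, J_yy(4)=24.
Local maxima occur where both diagonal entries negative: (-2, 0), (3, 0). Count: 2.

2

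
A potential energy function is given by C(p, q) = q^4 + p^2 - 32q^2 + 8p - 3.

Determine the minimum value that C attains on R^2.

-275

C(p,q) separates as A(p) + B(q) − 3, so its minimum is min A + min B − 3.
A'(p) = 2p + 8 vanishes at p ∈ {-4}; B'(q) = 4q(q - 4)(q + 4) vanishes at q ∈ {-4, 0, 4}.
Local minima of A (where A''>0): A(-4)=-16. Local minima of B: B(-4)=-256, B(4)=-256.
So the global minimum of C is A(-4) + B(-4) − 3 = -16 − 256 − 3 = -275, attained at (-4, -4).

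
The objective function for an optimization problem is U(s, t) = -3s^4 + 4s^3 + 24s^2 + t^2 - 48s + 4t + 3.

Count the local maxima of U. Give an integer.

0

U separates as a function of s plus a function of t, so ∇U=0 decouples.
∂U/∂s = -12(s - 2)(s - 1)(s + 2) = 0 at s ∈ {-2, 1, 2}; ∂U/∂t = 2(t + 2) = 0 at t ∈ {-2}.
The Hessian is diagonal: diag(U_ss, U_tt). Second derivatives: U_ss(-2)=-144, U_ss(1)=36, U_ss(2)=-48; U_tt(-2)=2.
Local maxima occur where both diagonal entries negative: none. Count: 0.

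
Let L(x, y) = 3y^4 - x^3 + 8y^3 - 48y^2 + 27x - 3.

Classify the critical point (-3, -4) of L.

The mixed partial ∂²L/∂x∂y is 0, so the Hessian at any point is diag(L_xx, L_yy) = diag(-6x, 12(3y^2 + 4y - 8)).
At (-3, -4): H = diag(18, 288).
Both eigenvalues are positive, so H is positive definite: a local minimum.

local minimum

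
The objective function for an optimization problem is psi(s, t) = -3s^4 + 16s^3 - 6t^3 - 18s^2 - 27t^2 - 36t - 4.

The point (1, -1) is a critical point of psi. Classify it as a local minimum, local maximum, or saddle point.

The mixed partial ∂²psi/∂s∂t is 0, so the Hessian at any point is diag(psi_ss, psi_tt) = diag(12(-3s^2 + 8s - 3), -18(2t + 3)).
At (1, -1): H = diag(24, -18).
The eigenvalues have opposite signs, so H is indefinite: a saddle point.

saddle point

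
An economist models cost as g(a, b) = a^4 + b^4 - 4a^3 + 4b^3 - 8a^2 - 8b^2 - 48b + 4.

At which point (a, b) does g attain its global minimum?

(4, 2)

g(a,b) separates as P(a) + Q(b) + 4, so its minimum is min P + min Q + 4.
P'(a) = 4a(a - 4)(a + 1) vanishes at a ∈ {-1, 0, 4}; Q'(b) = 4(b - 2)(b + 2)(b + 3) vanishes at b ∈ {-3, -2, 2}.
Local minima of P (where P''>0): P(-1)=-3, P(4)=-128. Local minima of Q: Q(-3)=45, Q(2)=-80.
So the global minimum of g is P(4) + Q(2) + 4 = -128 − 80 + 4 = -204, attained at (4, 2).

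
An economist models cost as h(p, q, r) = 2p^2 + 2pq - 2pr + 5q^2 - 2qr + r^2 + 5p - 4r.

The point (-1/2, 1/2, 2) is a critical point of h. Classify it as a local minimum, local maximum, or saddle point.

The Hessian is constant: H = [[4, 2, -2], [2, 10, -2], [-2, -2, 2]].
Leading principal minors: Δ₁ = 4, Δ₂ = 36, Δ₃ = 32.
All leading minors are positive, so H is positive definite: a local minimum.

local minimum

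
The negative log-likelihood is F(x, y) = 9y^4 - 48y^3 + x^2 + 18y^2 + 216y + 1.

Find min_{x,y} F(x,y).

F(x,y) separates as P(x) + Q(y) + 1, so its minimum is min P + min Q + 1.
P'(x) = 2x vanishes at x ∈ {0}; Q'(y) = 36(y - 3)(y - 2)(y + 1) vanishes at y ∈ {-1, 2, 3}.
Local minima of P (where P''>0): P(0)=0. Local minima of Q: Q(-1)=-141, Q(3)=243.
So the global minimum of F is P(0) + Q(-1) + 1 = 0 − 141 + 1 = -140, attained at (0, -1).

-140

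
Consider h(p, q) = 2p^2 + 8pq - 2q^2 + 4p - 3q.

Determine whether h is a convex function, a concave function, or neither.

h is quadratic, so its Hessian is the constant matrix H = [[4, 8], [8, -4]].
det(H) = -80, tr(H) = 0.
det(H) < 0, so H is indefinite: neither convex nor concave.

neither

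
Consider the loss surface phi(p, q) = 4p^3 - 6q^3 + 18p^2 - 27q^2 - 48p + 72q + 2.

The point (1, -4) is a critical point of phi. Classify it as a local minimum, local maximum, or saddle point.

The mixed partial ∂²phi/∂p∂q is 0, so the Hessian at any point is diag(phi_pp, phi_qq) = diag(12(2p + 3), -18(2q + 3)).
At (1, -4): H = diag(60, 90).
Both eigenvalues are positive, so H is positive definite: a local minimum.

local minimum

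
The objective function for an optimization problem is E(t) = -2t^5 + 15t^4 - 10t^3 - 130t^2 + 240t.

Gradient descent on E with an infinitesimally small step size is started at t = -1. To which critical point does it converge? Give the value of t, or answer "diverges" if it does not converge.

-2

E'(t) = -10(t - 4)(t - 3)(t - 1)(t + 2), so E'(-1) = 400.
Gradient descent moves in the -E' direction, i.e. t is decreasing.
The nearest critical point in that direction is t = -2, where E'' = 900 > 0 (a local minimum). The iterate converges there.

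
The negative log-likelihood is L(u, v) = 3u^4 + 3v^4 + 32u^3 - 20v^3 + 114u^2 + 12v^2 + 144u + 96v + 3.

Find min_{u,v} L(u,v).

L(u,v) separates as P(u) + Q(v) + 3, so its minimum is min P + min Q + 3.
P'(u) = 12(u + 1)(u + 3)(u + 4) vanishes at u ∈ {-4, -3, -1}; Q'(v) = 12(v - 4)(v - 2)(v + 1) vanishes at v ∈ {-1, 2, 4}.
Local minima of P (where P''>0): P(-4)=-32, P(-1)=-59. Local minima of Q: Q(-1)=-61, Q(4)=64.
So the global minimum of L is P(-1) + Q(-1) + 3 = -59 − 61 + 3 = -117, attained at (-1, -1).

-117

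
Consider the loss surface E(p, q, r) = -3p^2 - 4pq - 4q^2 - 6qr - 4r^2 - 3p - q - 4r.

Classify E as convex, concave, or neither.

concave

E is quadratic, so its Hessian is the constant matrix H = [[-6, -4, 0], [-4, -8, -6], [0, -6, -8]].
Leading principal minors: -6, 32, -40.
Signs alternate −, +, − ⇒ H ≺ 0 ⇒ concave.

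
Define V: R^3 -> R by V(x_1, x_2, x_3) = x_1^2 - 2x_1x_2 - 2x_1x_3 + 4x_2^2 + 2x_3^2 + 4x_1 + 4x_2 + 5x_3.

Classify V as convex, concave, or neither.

V is quadratic, so its Hessian is the constant matrix H = [[2, -2, -2], [-2, 8, 0], [-2, 0, 4]].
Leading principal minors: 2, 12, 16.
All positive ⇒ H ≻ 0 ⇒ convex.

convex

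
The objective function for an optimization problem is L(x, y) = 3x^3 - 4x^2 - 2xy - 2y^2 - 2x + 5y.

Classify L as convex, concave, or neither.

neither

The term 3x^3 is cubic, so the Hessian is not constant.
∂²L/∂x² = 18x - 8, which takes both signs as x varies (negative for sufficiently negative x). A diagonal entry of the Hessian changing sign means the Hessian is neither positive- nor negative-semidefinite on all of R^2.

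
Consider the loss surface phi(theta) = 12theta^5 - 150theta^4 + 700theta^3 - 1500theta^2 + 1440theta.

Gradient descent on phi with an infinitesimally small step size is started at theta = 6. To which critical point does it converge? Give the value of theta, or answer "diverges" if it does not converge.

4

phi'(theta) = 60(theta - 4)(theta - 3)(theta - 2)(theta - 1), so phi'(6) = 7200.
Gradient descent moves in the -phi' direction, i.e. theta is decreasing.
The nearest critical point in that direction is theta = 4, where phi'' = 360 > 0 (a local minimum). The iterate converges there.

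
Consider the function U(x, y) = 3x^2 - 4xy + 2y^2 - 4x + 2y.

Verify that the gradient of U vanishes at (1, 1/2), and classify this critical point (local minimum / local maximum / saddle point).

local minimum

∇U = (6x - 4y - 4, -4x + 4y + 2); substituting (1, 1/2) gives ∇U = (0, 0), so (1, 1/2) is indeed a critical point.
The Hessian of U is constant: H = [[6, -4], [-4, 4]].
det(H) = 6·4 − (-4)² = 8.
det(H) > 0 and tr(H) = 10 > 0, so H is positive definite and the point is a local minimum.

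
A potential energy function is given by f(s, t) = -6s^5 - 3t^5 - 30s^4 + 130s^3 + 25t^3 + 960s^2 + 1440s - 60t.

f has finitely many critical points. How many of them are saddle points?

f separates as a function of s plus a function of t, so ∇f=0 decouples.
∂f/∂s = -30(s - 4)(s + 1)(s + 3)(s + 4) = 0 at s ∈ {-4, -3, -1, 4}; ∂f/∂t = -15(t - 2)(t - 1)(t + 1)(t + 2) = 0 at t ∈ {-2, -1, 1, 2}.
The Hessian is diagonal: diag(f_ss, f_tt). Second derivatives: f_ss(-4)=720, f_ss(-3)=-420, f_ss(-1)=900, f_ss(4)=-8400; f_tt(-2)=180, f_tt(-1)=-90, f_tt(1)=90, f_tt(2)=-180.
Saddle points occur where the two diagonal entries have opposite signs: (-4, -1), (-4, 2), (-3, -2), (-3, 1), (-1, -1), (-1, 2), (4, -2), (4, 1). Count: 8.

8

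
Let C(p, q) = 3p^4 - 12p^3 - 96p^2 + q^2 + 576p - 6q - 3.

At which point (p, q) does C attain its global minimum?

C(p,q) separates as A(p) + B(q) − 3, so its minimum is min A + min B − 3.
A'(p) = 12(p - 4)(p - 3)(p + 4) vanishes at p ∈ {-4, 3, 4}; B'(q) = 2q - 6 vanishes at q ∈ {3}.
Local minima of A (where A''>0): A(-4)=-2304, A(4)=768. Local minima of B: B(3)=-9.
So the global minimum of C is A(-4) + B(3) − 3 = -2304 − 9 − 3 = -2316, attained at (-4, 3).

(-4, 3)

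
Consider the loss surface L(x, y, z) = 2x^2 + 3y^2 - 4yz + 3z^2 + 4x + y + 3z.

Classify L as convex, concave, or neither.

L is quadratic, so its Hessian is the constant matrix H = [[4, 0, 0], [0, 6, -4], [0, -4, 6]].
Leading principal minors: 4, 24, 80.
All positive ⇒ H ≻ 0 ⇒ convex.

convex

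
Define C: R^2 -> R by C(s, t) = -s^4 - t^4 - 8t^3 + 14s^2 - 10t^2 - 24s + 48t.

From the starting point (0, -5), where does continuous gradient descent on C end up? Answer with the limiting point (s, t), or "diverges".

diverges

C is separable, so gradient descent decouples: s follows -∂C/∂s, t follows -∂C/∂t.
∂C/∂s = -4(s - 2)(s - 1)(s + 3); at s=0 this is -24, so s increases.
∂C/∂t = -4(t - 1)(t + 3)(t + 4); at t=-5 this is 48, so t decreases.
The t-coordinate has no critical point in that direction and runs off to infinity.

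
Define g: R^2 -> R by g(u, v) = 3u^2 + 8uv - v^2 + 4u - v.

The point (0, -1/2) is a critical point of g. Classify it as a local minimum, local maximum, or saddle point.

saddle point

The Hessian of g is constant: H = [[6, 8], [8, -2]].
det(H) = 6·(-2) − 8² = -76.
Since det(H) < 0, H is indefinite and the critical point is a saddle point.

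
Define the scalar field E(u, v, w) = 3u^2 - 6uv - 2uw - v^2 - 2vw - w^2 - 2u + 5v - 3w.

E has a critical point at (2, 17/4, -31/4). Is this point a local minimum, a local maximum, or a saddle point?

saddle point

The Hessian is constant: H = [[6, -6, -2], [-6, -2, -2], [-2, -2, -2]].
Leading principal minors: Δ₁ = 6, Δ₂ = -48, Δ₃ = 32.
The minors fit neither the all-positive nor the alternating-sign pattern, so H is indefinite: a saddle point.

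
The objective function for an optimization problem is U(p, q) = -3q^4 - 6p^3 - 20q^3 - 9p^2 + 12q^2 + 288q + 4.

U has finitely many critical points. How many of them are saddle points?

3

U separates as a function of p plus a function of q, so ∇U=0 decouples.
∂U/∂p = -18p(p + 1) = 0 at p ∈ {-1, 0}; ∂U/∂q = -12(q - 2)(q + 3)(q + 4) = 0 at q ∈ {-4, -3, 2}.
The Hessian is diagonal: diag(U_pp, U_qq). Second derivatives: U_pp(-1)=18, U_pp(0)=-18; U_qq(-4)=-72, U_qq(-3)=60, U_qq(2)=-360.
Saddle points occur where the two diagonal entries have opposite signs: (-1, -4), (-1, 2), (0, -3). Count: 3.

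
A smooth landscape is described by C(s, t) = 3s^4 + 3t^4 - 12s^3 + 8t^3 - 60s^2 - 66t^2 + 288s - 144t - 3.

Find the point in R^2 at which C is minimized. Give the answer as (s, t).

(-3, 3)

C(s,t) separates as P(s) + Q(t) − 3, so its minimum is min P + min Q − 3.
P'(s) = 12(s - 4)(s - 2)(s + 3) vanishes at s ∈ {-3, 2, 4}; Q'(t) = 12(t - 3)(t + 1)(t + 4) vanishes at t ∈ {-4, -1, 3}.
Local minima of P (where P''>0): P(-3)=-837, P(4)=192. Local minima of Q: Q(-4)=-224, Q(3)=-567.
So the global minimum of C is P(-3) + Q(3) − 3 = -837 − 567 − 3 = -1407, attained at (-3, 3).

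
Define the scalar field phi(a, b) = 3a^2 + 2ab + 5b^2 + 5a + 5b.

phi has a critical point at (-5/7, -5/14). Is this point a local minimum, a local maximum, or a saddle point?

The Hessian of phi is constant: H = [[6, 2], [2, 10]].
det(H) = 6·10 − 2² = 56.
det(H) > 0 and tr(H) = 16 > 0, so H is positive definite and the point is a local minimum.

local minimum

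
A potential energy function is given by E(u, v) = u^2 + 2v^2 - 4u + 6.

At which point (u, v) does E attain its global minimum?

E(u,v) separates as P(u) + Q(v) + 6, so its minimum is min P + min Q + 6.
P'(u) = 2u - 4 vanishes at u ∈ {2}; Q'(v) = 4v vanishes at v ∈ {0}.
Local minima of P (where P''>0): P(2)=-4. Local minima of Q: Q(0)=0.
So the global minimum of E is P(2) + Q(0) + 6 = -4 + 0 + 6 = 2, attained at (2, 0).

(2, 0)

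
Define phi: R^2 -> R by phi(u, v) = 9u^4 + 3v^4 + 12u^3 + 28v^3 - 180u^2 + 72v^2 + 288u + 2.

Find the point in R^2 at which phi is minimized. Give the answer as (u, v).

(-4, 0)

phi(u,v) separates as P(u) + Q(v) + 2, so its minimum is min P + min Q + 2.
P'(u) = 36(u - 2)(u - 1)(u + 4) vanishes at u ∈ {-4, 1, 2}; Q'(v) = 12v(v + 3)(v + 4) vanishes at v ∈ {-4, -3, 0}.
Local minima of P (where P''>0): P(-4)=-2496, P(2)=96. Local minima of Q: Q(-4)=128, Q(0)=0.
So the global minimum of phi is P(-4) + Q(0) + 2 = -2496 + 0 + 2 = -2494, attained at (-4, 0).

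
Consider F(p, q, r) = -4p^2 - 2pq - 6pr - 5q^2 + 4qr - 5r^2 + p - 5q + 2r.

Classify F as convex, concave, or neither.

concave

F is quadratic, so its Hessian is the constant matrix H = [[-8, -2, -6], [-2, -10, 4], [-6, 4, -10]].
Leading principal minors: -8, 76, -176.
Signs alternate −, +, − ⇒ H ≺ 0 ⇒ concave.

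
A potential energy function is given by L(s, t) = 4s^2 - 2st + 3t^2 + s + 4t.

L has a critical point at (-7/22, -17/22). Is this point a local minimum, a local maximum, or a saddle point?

local minimum

The Hessian of L is constant: H = [[8, -2], [-2, 6]].
det(H) = 8·6 − (-2)² = 44.
det(H) > 0 and tr(H) = 14 > 0, so H is positive definite and the point is a local minimum.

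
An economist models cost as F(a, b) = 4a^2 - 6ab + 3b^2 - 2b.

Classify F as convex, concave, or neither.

convex

F is quadratic, so its Hessian is the constant matrix H = [[8, -6], [-6, 6]].
det(H) = 12, tr(H) = 14.
det(H) > 0 and tr(H) > 0, so H is positive definite everywhere: convex.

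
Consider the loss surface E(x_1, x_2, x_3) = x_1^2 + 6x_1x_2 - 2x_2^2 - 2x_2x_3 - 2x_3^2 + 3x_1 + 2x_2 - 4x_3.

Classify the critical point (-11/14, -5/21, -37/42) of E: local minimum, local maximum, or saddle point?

The Hessian is constant: H = [[2, 6, 0], [6, -4, -2], [0, -2, -4]].
Leading principal minors: Δ₁ = 2, Δ₂ = -44, Δ₃ = 168.
The minors fit neither the all-positive nor the alternating-sign pattern, so H is indefinite: a saddle point.

saddle point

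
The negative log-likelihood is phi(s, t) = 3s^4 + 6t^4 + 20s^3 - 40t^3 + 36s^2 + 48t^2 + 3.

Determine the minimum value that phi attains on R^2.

-253

phi(s,t) separates as P(s) + Q(t) + 3, so its minimum is min P + min Q + 3.
P'(s) = 12s(s + 2)(s + 3) vanishes at s ∈ {-3, -2, 0}; Q'(t) = 24t(t - 4)(t - 1) vanishes at t ∈ {0, 1, 4}.
Local minima of P (where P''>0): P(-3)=27, P(0)=0. Local minima of Q: Q(0)=0, Q(4)=-256.
So the global minimum of phi is P(0) + Q(4) + 3 = 0 − 256 + 3 = -253, attained at (0, 4).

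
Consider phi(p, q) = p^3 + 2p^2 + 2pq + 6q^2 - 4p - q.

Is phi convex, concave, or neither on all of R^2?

neither

The term p^3 is cubic, so the Hessian is not constant.
∂²phi/∂p² = 6p + 4, which takes both signs as p varies (negative for sufficiently negative p). A diagonal entry of the Hessian changing sign means the Hessian is neither positive- nor negative-semidefinite on all of R^2.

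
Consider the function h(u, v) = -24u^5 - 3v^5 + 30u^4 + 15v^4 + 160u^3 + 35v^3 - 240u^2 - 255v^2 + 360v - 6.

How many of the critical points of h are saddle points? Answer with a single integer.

h separates as a function of u plus a function of v, so ∇h=0 decouples.
∂h/∂u = -120u(u - 2)(u - 1)(u + 2) = 0 at u ∈ {-2, 0, 1, 2}; ∂h/∂v = -15(v - 4)(v - 2)(v - 1)(v + 3) = 0 at v ∈ {-3, 1, 2, 4}.
The Hessian is diagonal: diag(h_uu, h_vv). Second derivatives: h_uu(-2)=2880, h_uu(0)=-480, h_uu(1)=360, h_uu(2)=-960; h_vv(-3)=2100, h_vv(1)=-180, h_vv(2)=150, h_vv(4)=-630.
Saddle points occur where the two diagonal entries have opposite signs: (-2, 1), (-2, 4), (0, -3), (0, 2), (1, 1), (1, 4), (2, -3), (2, 2). Count: 8.

8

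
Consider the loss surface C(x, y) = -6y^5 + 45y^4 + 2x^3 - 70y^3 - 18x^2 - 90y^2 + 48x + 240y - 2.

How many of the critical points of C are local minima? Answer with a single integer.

C separates as a function of x plus a function of y, so ∇C=0 decouples.
∂C/∂x = 6(x - 4)(x - 2) = 0 at x ∈ {2, 4}; ∂C/∂y = -30(y - 4)(y - 2)(y - 1)(y + 1) = 0 at y ∈ {-1, 1, 2, 4}.
The Hessian is diagonal: diag(C_xx, C_yy). Second derivatives: C_xx(2)=-12, C_xx(4)=12; C_yy(-1)=900, C_yy(1)=-180, C_yy(2)=180, C_yy(4)=-900.
Local minima occur where both diagonal entries positive: (4, -1), (4, 2). Count: 2.

2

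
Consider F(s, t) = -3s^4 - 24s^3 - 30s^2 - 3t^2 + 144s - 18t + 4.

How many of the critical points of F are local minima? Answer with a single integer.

F separates as a function of s plus a function of t, so ∇F=0 decouples.
∂F/∂s = -12(s - 1)(s + 3)(s + 4) = 0 at s ∈ {-4, -3, 1}; ∂F/∂t = -6(t + 3) = 0 at t ∈ {-3}.
The Hessian is diagonal: diag(F_ss, F_tt). Second derivatives: F_ss(-4)=-60, F_ss(-3)=48, F_ss(1)=-240; F_tt(-3)=-6.
Local minima occur where both diagonal entries positive: none. Count: 0.

0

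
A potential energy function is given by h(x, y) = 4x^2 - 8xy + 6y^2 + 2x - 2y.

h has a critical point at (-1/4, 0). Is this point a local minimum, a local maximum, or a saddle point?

The Hessian of h is constant: H = [[8, -8], [-8, 12]].
det(H) = 8·12 − (-8)² = 32.
det(H) > 0 and tr(H) = 20 > 0, so H is positive definite and the point is a local minimum.

local minimum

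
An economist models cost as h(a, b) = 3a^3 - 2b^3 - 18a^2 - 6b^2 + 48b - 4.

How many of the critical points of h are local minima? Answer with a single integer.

1

h separates as a function of a plus a function of b, so ∇h=0 decouples.
∂h/∂a = 9a(a - 4) = 0 at a ∈ {0, 4}; ∂h/∂b = -6(b - 2)(b + 4) = 0 at b ∈ {-4, 2}.
The Hessian is diagonal: diag(h_aa, h_bb). Second derivatives: h_aa(0)=-36, h_aa(4)=36; h_bb(-4)=36, h_bb(2)=-36.
Local minima occur where both diagonal entries positive: (4, -4). Count: 1.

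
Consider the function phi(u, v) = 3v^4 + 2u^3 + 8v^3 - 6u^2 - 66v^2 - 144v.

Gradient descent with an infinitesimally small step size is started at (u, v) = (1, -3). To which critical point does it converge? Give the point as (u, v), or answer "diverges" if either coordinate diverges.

phi is separable, so gradient descent decouples: u follows -∂phi/∂u, v follows -∂phi/∂v.
∂phi/∂u = 6u(u - 2); at u=1 this is -6, so u increases.
∂phi/∂v = 12(v - 3)(v + 1)(v + 4); at v=-3 this is 144, so v decreases.
u converges to its nearest critical value 2 (a local min of the u-part); v converges to -4. The iterate converges to (2, -4).

(2, -4)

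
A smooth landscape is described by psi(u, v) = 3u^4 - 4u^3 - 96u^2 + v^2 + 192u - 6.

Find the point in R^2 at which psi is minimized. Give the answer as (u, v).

psi(u,v) separates as P(u) + Q(v) − 6, so its minimum is min P + min Q − 6.
P'(u) = 12(u - 4)(u - 1)(u + 4) vanishes at u ∈ {-4, 1, 4}; Q'(v) = 2v vanishes at v ∈ {0}.
Local minima of P (where P''>0): P(-4)=-1280, P(4)=-256. Local minima of Q: Q(0)=0.
So the global minimum of psi is P(-4) + Q(0) − 6 = -1280 + 0 − 6 = -1286, attained at (-4, 0).

(-4, 0)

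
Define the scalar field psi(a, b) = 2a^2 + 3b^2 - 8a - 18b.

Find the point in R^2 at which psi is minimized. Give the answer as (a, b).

(2, 3)

psi(a,b) separates as P(a) + Q(b), so its minimum is min P + min Q.
P'(a) = 4a - 8 vanishes at a ∈ {2}; Q'(b) = 6b - 18 vanishes at b ∈ {3}.
Local minima of P (where P''>0): P(2)=-8. Local minima of Q: Q(3)=-27.
So the global minimum of psi is P(2) + Q(3) = -8 − 27 = -35, attained at (2, 3).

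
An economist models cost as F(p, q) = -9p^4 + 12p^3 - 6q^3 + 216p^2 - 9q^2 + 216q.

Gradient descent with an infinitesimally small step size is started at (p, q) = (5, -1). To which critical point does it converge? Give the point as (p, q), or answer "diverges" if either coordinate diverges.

diverges

F is separable, so gradient descent decouples: p follows -∂F/∂p, q follows -∂F/∂q.
∂F/∂p = -36p(p - 4)(p + 3); at p=5 this is -1440, so p increases.
∂F/∂q = -18(q - 3)(q + 4); at q=-1 this is 216, so q decreases.
The p-coordinate has no critical point in that direction and runs off to infinity.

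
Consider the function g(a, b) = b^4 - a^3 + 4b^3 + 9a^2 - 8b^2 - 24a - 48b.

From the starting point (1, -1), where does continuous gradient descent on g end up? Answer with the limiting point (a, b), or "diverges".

g is separable, so gradient descent decouples: a follows -∂g/∂a, b follows -∂g/∂b.
∂g/∂a = -3(a - 4)(a - 2); at a=1 this is -9, so a increases.
∂g/∂b = 4(b - 2)(b + 2)(b + 3); at b=-1 this is -24, so b increases.
a converges to its nearest critical value 2 (a local min of the a-part); b converges to 2. The iterate converges to (2, 2).

(2, 2)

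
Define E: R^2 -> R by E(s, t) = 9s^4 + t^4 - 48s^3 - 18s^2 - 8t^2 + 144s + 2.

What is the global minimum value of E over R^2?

-494

E(s,t) separates as P(s) + Q(t) + 2, so its minimum is min P + min Q + 2.
P'(s) = 36(s - 4)(s - 1)(s + 1) vanishes at s ∈ {-1, 1, 4}; Q'(t) = 4t(t - 2)(t + 2) vanishes at t ∈ {-2, 0, 2}.
Local minima of P (where P''>0): P(-1)=-105, P(4)=-480. Local minima of Q: Q(-2)=-16, Q(2)=-16.
So the global minimum of E is P(4) + Q(-2) + 2 = -480 − 16 + 2 = -494, attained at (4, -2).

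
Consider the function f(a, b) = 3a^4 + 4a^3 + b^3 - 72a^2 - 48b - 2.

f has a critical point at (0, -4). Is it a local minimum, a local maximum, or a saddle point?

The mixed partial ∂²f/∂a∂b is 0, so the Hessian at any point is diag(f_aa, f_bb) = diag(12(3a^2 + 2a - 12), 6b).
At (0, -4): H = diag(-144, -24).
Both eigenvalues are negative, so H is negative definite: a local maximum.

local maximum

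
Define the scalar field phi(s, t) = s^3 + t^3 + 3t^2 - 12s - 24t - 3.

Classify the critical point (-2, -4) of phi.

local maximum

The mixed partial ∂²phi/∂s∂t is 0, so the Hessian at any point is diag(phi_ss, phi_tt) = diag(6s, 6(t + 1)).
At (-2, -4): H = diag(-12, -18).
Both eigenvalues are negative, so H is negative definite: a local maximum.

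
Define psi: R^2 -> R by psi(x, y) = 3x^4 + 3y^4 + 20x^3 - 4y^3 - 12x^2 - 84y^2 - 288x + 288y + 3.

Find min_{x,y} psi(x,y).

psi(x,y) separates as P(x) + Q(y) + 3, so its minimum is min P + min Q + 3.
P'(x) = 12(x - 2)(x + 3)(x + 4) vanishes at x ∈ {-4, -3, 2}; Q'(y) = 12(y - 3)(y - 2)(y + 4) vanishes at y ∈ {-4, 2, 3}.
Local minima of P (where P''>0): P(-4)=448, P(2)=-416. Local minima of Q: Q(-4)=-1472, Q(3)=243.
So the global minimum of psi is P(2) + Q(-4) + 3 = -416 − 1472 + 3 = -1885, attained at (2, -4).

-1885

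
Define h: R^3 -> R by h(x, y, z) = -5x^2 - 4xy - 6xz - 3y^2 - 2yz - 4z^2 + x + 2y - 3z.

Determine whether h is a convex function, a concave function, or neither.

h is quadratic, so its Hessian is the constant matrix H = [[-10, -4, -6], [-4, -6, -2], [-6, -2, -8]].
Leading principal minors: -10, 44, -192.
Signs alternate −, +, − ⇒ H ≺ 0 ⇒ concave.

concave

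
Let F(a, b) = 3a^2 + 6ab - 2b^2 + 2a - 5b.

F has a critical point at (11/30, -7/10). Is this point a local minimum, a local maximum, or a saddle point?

saddle point

The Hessian of F is constant: H = [[6, 6], [6, -4]].
det(H) = 6·(-4) − 6² = -60.
Since det(H) < 0, H is indefinite and the critical point is a saddle point.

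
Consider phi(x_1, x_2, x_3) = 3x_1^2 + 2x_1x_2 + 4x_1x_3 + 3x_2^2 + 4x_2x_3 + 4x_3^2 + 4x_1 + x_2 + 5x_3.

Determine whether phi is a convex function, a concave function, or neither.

convex

phi is quadratic, so its Hessian is the constant matrix H = [[6, 2, 4], [2, 6, 4], [4, 4, 8]].
Leading principal minors: 6, 32, 128.
All positive ⇒ H ≻ 0 ⇒ convex.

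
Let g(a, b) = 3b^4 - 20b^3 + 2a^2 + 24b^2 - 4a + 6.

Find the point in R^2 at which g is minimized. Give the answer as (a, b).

(1, 4)

g(a,b) separates as P(a) + Q(b) + 6, so its minimum is min P + min Q + 6.
P'(a) = 4a - 4 vanishes at a ∈ {1}; Q'(b) = 12b(b - 4)(b - 1) vanishes at b ∈ {0, 1, 4}.
Local minima of P (where P''>0): P(1)=-2. Local minima of Q: Q(0)=0, Q(4)=-128.
So the global minimum of g is P(1) + Q(4) + 6 = -2 − 128 + 6 = -124, attained at (1, 4).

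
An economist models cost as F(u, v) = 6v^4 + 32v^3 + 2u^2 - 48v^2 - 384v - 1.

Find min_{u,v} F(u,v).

-609

F(u,v) separates as P(u) + Q(v) − 1, so its minimum is min P + min Q − 1.
P'(u) = 4u vanishes at u ∈ {0}; Q'(v) = 24(v - 2)(v + 2)(v + 4) vanishes at v ∈ {-4, -2, 2}.
Local minima of P (where P''>0): P(0)=0. Local minima of Q: Q(-4)=256, Q(2)=-608.
So the global minimum of F is P(0) + Q(2) − 1 = 0 − 608 − 1 = -609, attained at (0, 2).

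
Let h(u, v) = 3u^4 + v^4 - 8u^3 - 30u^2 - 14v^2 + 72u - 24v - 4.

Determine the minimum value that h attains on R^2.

h(u,v) separates as P(u) + Q(v) − 4, so its minimum is min P + min Q − 4.
P'(u) = 12(u - 3)(u - 1)(u + 2) vanishes at u ∈ {-2, 1, 3}; Q'(v) = 4(v - 3)(v + 1)(v + 2) vanishes at v ∈ {-2, -1, 3}.
Local minima of P (where P''>0): P(-2)=-152, P(3)=-27. Local minima of Q: Q(-2)=8, Q(3)=-117.
So the global minimum of h is P(-2) + Q(3) − 4 = -152 − 117 − 4 = -273, attained at (-2, 3).

-273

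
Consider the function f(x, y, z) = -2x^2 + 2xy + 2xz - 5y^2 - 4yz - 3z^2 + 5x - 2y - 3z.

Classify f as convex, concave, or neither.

f is quadratic, so its Hessian is the constant matrix H = [[-4, 2, 2], [2, -10, -4], [2, -4, -6]].
Leading principal minors: -4, 36, -144.
Signs alternate −, +, − ⇒ H ≺ 0 ⇒ concave.

concave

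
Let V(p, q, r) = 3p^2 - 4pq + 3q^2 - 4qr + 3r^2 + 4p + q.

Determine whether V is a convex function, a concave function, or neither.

V is quadratic, so its Hessian is the constant matrix H = [[6, -4, 0], [-4, 6, -4], [0, -4, 6]].
Leading principal minors: 6, 20, 24.
All positive ⇒ H ≻ 0 ⇒ convex.

convex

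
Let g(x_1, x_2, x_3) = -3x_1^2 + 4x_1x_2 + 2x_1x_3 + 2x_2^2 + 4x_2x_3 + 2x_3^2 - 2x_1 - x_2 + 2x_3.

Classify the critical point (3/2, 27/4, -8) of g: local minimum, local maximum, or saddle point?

The Hessian is constant: H = [[-6, 4, 2], [4, 4, 4], [2, 4, 4]].
Leading principal minors: Δ₁ = -6, Δ₂ = -40, Δ₃ = -16.
The minors fit neither the all-positive nor the alternating-sign pattern, so H is indefinite: a saddle point.

saddle point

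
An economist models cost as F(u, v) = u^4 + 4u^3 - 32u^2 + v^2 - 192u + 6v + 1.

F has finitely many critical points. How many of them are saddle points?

F separates as a function of u plus a function of v, so ∇F=0 decouples.
∂F/∂u = 4(u - 4)(u + 3)(u + 4) = 0 at u ∈ {-4, -3, 4}; ∂F/∂v = 2(v + 3) = 0 at v ∈ {-3}.
The Hessian is diagonal: diag(F_uu, F_vv). Second derivatives: F_uu(-4)=32, F_uu(-3)=-28, F_uu(4)=224; F_vv(-3)=2.
Saddle points occur where the two diagonal entries have opposite signs: (-3, -3). Count: 1.

1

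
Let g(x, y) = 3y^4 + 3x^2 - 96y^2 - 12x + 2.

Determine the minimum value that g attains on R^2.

-778

g(x,y) separates as P(x) + Q(y) + 2, so its minimum is min P + min Q + 2.
P'(x) = 6x - 12 vanishes at x ∈ {2}; Q'(y) = 12y(y - 4)(y + 4) vanishes at y ∈ {-4, 0, 4}.
Local minima of P (where P''>0): P(2)=-12. Local minima of Q: Q(-4)=-768, Q(4)=-768.
So the global minimum of g is P(2) + Q(-4) + 2 = -12 − 768 + 2 = -778, attained at (2, -4).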